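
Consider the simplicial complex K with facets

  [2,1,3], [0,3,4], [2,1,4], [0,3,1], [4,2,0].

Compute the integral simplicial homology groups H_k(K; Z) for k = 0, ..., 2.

H_0 = Z,  H_1 = Z,  H_2 = 0.

Order the vertices as 0 < 1 < 2 < 3 < 4. Listing each simplex with vertices in this order, K has dimension 2 with simplices:

  0-simplices (5): [0], [1], [2], [3], [4]
  1-simplices (10): [0,1], [0,2], [0,3], [0,4], [1,2], [1,3], [1,4], [2,3], [2,4], [3,4]
  2-simplices (5): [0,1,3], [0,2,4], [0,3,4], [1,2,3], [1,2,4]

Hence C_0 ≅ Z^5, C_1 ≅ Z^10, C_2 ≅ Z^5.

The boundary map ∂_1: C_1 → C_0 is given by ∂[p,q] = [q] − [p]. For instance
  ∂[2,3] = [3] − [2].
The 5×10 boundary matrix has rank 4 and Smith normal form diag(1,1,1,1).

The boundary map ∂_2: C_2 → C_1 sends each 2-simplex [p,q,r] to [q,r] − [p,r] + [p,q]. For instance
  ∂[1,2,3] = [2,3] − [1,3] + [1,2],
  ∂[0,2,4] = [2,4] − [0,4] + [0,2].
The 10×5 boundary matrix has rank 5 and Smith normal form diag(1,1,1,1,1).

Reading off H_k = ker ∂_k / im ∂_{k+1}:

  H_0: rank C_0 − rank ∂_1 = 5 − 4 = 1, and the invariant factors of ∂_1 are all 1, so H_0 ≅ Z.
  H_1: rank ker ∂_1 − rank ∂_2 = (10 − 4) − 5 = 1, and the invariant factors of ∂_2 are all 1, so H_1 ≅ Z.
  H_2: rank ker ∂_2 − rank ∂_3 = (5 − 5) − 0 = 0, and there is no ∂_3, so H_2 ≅ 0.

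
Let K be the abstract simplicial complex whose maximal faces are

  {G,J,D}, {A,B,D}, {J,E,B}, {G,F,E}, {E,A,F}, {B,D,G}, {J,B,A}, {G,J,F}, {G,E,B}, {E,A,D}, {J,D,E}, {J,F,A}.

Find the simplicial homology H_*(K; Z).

H_0 = Z,  H_1 = Z/2Z,  H_2 = 0.

Fix the vertex order A < B < D < E < F < G < J and write every simplex with vertices in increasing order. Then dim K = 2 and the simplices of K are:

  0-simplices (7): A, B, D, E, F, G, J
  1-simplices (18): AB, AD, AE, AF, AJ, BD, BE, BG, BJ, DE, DG, DJ, EF, EG, EJ, FG, FJ, GJ
  2-simplices (12): ABD, ABJ, ADE, AEF, AFJ, BDG, BEG, BEJ, DEJ, DGJ, EFG, FGJ

giving chain groups C_0 ≅ Z^7, C_1 ≅ Z^18, C_2 ≅ Z^12.

∂_1: C_1 → C_0 sends each edge [p,q] (with p < q) to q − p.
The 7×18 boundary matrix has rank 6 and Smith normal form diag(1,1,1,1,1,1).

∂_2: C_2 → C_1 maps a triangle to the signed sum of its edges. For instance
  ∂ADE = DE − AE + AD,
  ∂AFJ = FJ − AJ + AF.
The resulting 18×12 matrix has rank 12, and its Smith normal form has invariant factors (1,1,1,1,1,1,1,1,1,1,1,2).

Computing H_k = (kernel of ∂_k) / (image of ∂_{k+1}):

  H_0: rank C_0 − rank ∂_1 = 7 − 6 = 1, and the invariant factors of ∂_1 are all 1, so H_0 ≅ Z.
  H_1: rank ker ∂_1 − rank ∂_2 = (18 − 6) − 12 = 0, and ∂_2 has invariant factor 2 > 1, so H_1 ≅ Z/2Z.
  H_2: rank ker ∂_2 − rank ∂_3 = (12 − 12) − 0 = 0, and there is no ∂_3, so H_2 ≅ 0.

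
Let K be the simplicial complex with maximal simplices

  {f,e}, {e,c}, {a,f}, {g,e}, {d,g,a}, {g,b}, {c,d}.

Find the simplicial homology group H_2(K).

H_2 ≅ 0.

Fix the vertex order a < b < c < d < e < f < g and write every simplex with vertices in increasing order. Then dim K = 2 and the simplices of K are:

  0-simplices (7): a, b, c, d, e, f, g
  1-simplices (9): ad, af, ag, bg, cd, ce, dg, ef, eg
  2-simplices (1): adg

so the chain groups are C_0 ≅ Z^7, C_1 ≅ Z^9, C_2 ≅ Z^1.

∂_1: C_1 → C_0 sends each edge [p,q] (with p < q) to q − p. For instance
  ∂ad = d − a.
The resulting 7×9 matrix has rank 6, and its Smith normal form has invariant factors (1,1,1,1,1,1).

The boundary map ∂_2: C_2 → C_1 sends each 2-simplex [p,q,r] to [q,r] − [p,r] + [p,q]. For instance
  ∂adg = dg − ag + ad.
The 9×1 boundary matrix has rank 1 and Smith normal form diag(1).

From H_k ≅ ker(∂_k) / im(∂_{k+1}) we obtain:

  H_2: rank ker ∂_2 − rank ∂_3 = (1 − 1) − 0 = 0, and there is no ∂_3, so H_2 = 0.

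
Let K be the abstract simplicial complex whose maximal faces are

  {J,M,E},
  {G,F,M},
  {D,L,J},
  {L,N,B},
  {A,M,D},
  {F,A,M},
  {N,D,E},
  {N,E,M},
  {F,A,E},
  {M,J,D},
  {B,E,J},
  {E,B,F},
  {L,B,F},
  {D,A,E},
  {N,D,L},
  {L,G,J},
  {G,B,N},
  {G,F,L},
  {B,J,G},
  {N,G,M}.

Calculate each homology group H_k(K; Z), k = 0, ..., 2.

H_0 ≅ Z,  H_1 ≅ Z ⊕ Z/2,  H_2 = 0.

Fix the vertex order A < B < D < E < F < G < J < L < M < N and write every simplex with vertices in increasing order. Then dim K = 2 and the simplices of K are:

  0-simplices (10): A, B, D, E, F, G, J, L, M, N
  1-simplices (30): AD, AE, AF, AM, BE, BF, BG, BJ, BL, BN, DE, DJ, DL, DM, DN, EF, EJ, EM, EN, FG, FL, FM, GJ, GL, GM, GN, JL, JM, LN, MN
  2-simplices (20): ADE, ADM, AEF, AFM, BEF, BEJ, BFL, BGJ, BGN, BLN, DEN, DJL, DJM, DLN, EJM, EMN, FGL, FGM, GJL, GMN

Hence C_0 ≅ Z^10, C_1 ≅ Z^30, C_2 ≅ Z^20.

∂_1: C_1 → C_0 is given by ∂[p,q] = [q] − [p].
This gives a 10×30 integer matrix of rank 9; reducing to Smith normal form yields diagonal entries (1,1,1,1,1,1,1,1,1).

Boundary ∂_2: C_2 → C_1 maps a triangle to the signed sum of its edges. For instance
  ∂FGM = GM − FM + FG,
  ∂GMN = MN − GN + GM.
This gives a 30×20 integer matrix of rank 20; reducing to Smith normal form yields diagonal entries (1,1,1,1,1,1,1,1,1,1,1,1,1,1,1,1,1,1,1,2).

Now H_k = ker ∂_k / im ∂_{k+1}, so:

  H_0: rank C_0 − rank ∂_1 = 10 − 9 = 1, and the invariant factors of ∂_1 are all 1, so H_0 ≅ Z.
  H_1: rank ker ∂_1 − rank ∂_2 = (30 − 9) − 20 = 1, and ∂_2 has invariant factor 2 > 1, so H_1 ≅ Z ⊕ Z/2.
  H_2: rank ker ∂_2 − rank ∂_3 = (20 − 20) − 0 = 0, and there is no ∂_3, so H_2 ≅ 0.

As a check, the Euler characteristic is 10 − 30 + 20 = 0, which agrees with 1 − 1 + 0 = 0.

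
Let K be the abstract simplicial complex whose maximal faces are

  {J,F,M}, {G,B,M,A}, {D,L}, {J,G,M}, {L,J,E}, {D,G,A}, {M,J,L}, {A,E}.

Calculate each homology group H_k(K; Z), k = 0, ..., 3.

H_0 ≅ Z,  H_1 ≅ Z^2,  H_2 = 0,  H_3 = 0.

K has 9 vertices, 18 edges, 9 triangles, 1 3-simplex.
rank ∂_0 = 0, rank ∂_1 = 8 ⇒ b_0 = 9 − 0 − 8 = 1; all invariant factors of ∂_1 are 1 so no torsion. So H_0 = Z.
rank ∂_1 = 8, rank ∂_2 = 8 ⇒ b_1 = 18 − 8 − 8 = 2; all invariant factors of ∂_2 are 1 so no torsion. So H_1 = Z^2.
rank ∂_2 = 8, rank ∂_3 = 1 ⇒ b_2 = 9 − 8 − 1 = 0; all invariant factors of ∂_3 are 1 so no torsion. So H_2 = 0.
rank ∂_3 = 1, rank ∂_4 = 0 ⇒ b_3 = 1 − 1 − 0 = 0. So H_3 = 0.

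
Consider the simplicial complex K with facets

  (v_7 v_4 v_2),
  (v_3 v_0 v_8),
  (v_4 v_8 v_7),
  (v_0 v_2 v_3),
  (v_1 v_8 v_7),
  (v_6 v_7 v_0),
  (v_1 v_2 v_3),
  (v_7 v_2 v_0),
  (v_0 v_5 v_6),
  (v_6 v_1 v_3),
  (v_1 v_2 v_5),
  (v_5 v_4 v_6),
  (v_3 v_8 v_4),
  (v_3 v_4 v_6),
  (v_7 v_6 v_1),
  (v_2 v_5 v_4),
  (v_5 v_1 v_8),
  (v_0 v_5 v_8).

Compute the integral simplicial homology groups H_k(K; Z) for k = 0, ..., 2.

H_0 ≅ Z,  H_1 ≅ Z^2,  H_2 ≅ Z.

Order the vertices as v_0 < v_1 < v_2 < v_3 < v_4 < v_5 < v_6 < v_7 < v_8. Listing each simplex with vertices in this order, K has dimension 2 with simplices:

  0-simplices (9): [v_0], [v_1], [v_2], [v_3], [v_4], [v_5], [v_6], [v_7], [v_8]
  1-simplices (27): (27 of them)
  2-simplices (18): (18 of them)

Hence C_0 ≅ Z^9, C_1 ≅ Z^27, C_2 ≅ Z^18.

∂_1: C_1 → C_0 maps an edge to its endpoints' difference, ∂[p,q] = q − p.
The resulting 9×27 matrix has rank 8, and its Smith normal form has invariant factors (1,1,1,1,1,1,1,1).

Boundary ∂_2: C_2 → C_1 acts by ∂[p,q,r] = [q,r] − [p,r] + [p,q]. For instance
  ∂[v_1,v_6,v_7] = [v_6,v_7] − [v_1,v_7] + [v_1,v_6],
  ∂[v_0,v_2,v_7] = [v_2,v_7] − [v_0,v_7] + [v_0,v_2].
The resulting 27×18 matrix has rank 17, and its Smith normal form has invariant factors (1,1,1,1,1,1,1,1,1,1,1,1,1,1,1,1,1).

Reading off H_k = ker ∂_k / im ∂_{k+1}:

  H_0: rank C_0 − rank ∂_1 = 9 − 8 = 1, and the invariant factors of ∂_1 are all 1, so H_0 = Z.
  H_1: rank ker ∂_1 − rank ∂_2 = (27 − 8) − 17 = 2, and the invariant factors of ∂_2 are all 1, so H_1 = Z^2.
  H_2: rank ker ∂_2 − rank ∂_3 = (18 − 17) − 0 = 1, and there is no ∂_3, so H_2 = Z.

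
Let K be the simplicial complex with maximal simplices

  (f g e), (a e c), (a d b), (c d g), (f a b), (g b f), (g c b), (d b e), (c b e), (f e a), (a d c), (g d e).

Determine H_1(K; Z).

Fix the vertex order a < b < c < d < e < f < g and write every simplex with vertices in increasing order. Then dim K = 2 and the simplices of K are:

  0-simplices (7): a, b, c, d, e, f, g
  1-simplices (18): ab, ac, ad, ae, af, bc, bd, be, bf, bg, cd, ce, cg, de, dg, ef, eg, fg
  2-simplices (12): abd, abf, acd, ace, aef, bce, bcg, bde, bfg, cdg, deg, efg

Hence C_0 ≅ Z^7, C_1 ≅ Z^18, C_2 ≅ Z^12.

The boundary map ∂_1: C_1 → C_0 is given by ∂[p,q] = [q] − [p].
As a 7×18 matrix over Z this has rank 6, with invariant factors (1,1,1,1,1,1).

∂_2: C_2 → C_1 maps a triangle to the signed sum of its edges. For instance
  ∂abd = bd − ad + ab,
  ∂ace = ce − ae + ac.
This gives a 18×12 integer matrix of rank 12; reducing to Smith normal form yields diagonal entries (1,1,1,1,1,1,1,1,1,1,1,2).

Now H_k = ker ∂_k / im ∂_{k+1}, so:

  H_1: rank ker ∂_1 − rank ∂_2 = (18 − 6) − 12 = 0, and ∂_2 has invariant factor 2 > 1, so H_1 ≅ Z/2.

H_1 = Z/2.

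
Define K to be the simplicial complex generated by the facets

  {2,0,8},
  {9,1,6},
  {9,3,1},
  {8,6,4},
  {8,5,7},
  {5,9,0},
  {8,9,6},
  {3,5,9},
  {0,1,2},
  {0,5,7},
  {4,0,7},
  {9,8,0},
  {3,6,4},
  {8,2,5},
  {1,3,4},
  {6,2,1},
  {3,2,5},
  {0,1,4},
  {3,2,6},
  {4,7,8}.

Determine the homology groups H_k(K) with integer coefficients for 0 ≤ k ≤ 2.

H_0 ≅ Z,  H_1 ≅ Z ⊕ Z/2,  H_2 = 0.

Take the total order 0 < 1 < 2 < 3 < 4 < 5 < 6 < 7 < 8 < 9 on the vertex set. Then K (dimension 2) consists of the simplices:

  0-simplices (10): [0], [1], [2], [3], [4], [5], [6], [7], [8], [9]
  1-simplices (30): (30 of them)
  2-simplices (20): (20 of them)

so the chain groups are C_0 ≅ Z^10, C_1 ≅ Z^30, C_2 ≅ Z^20.

∂_1: C_1 → C_0 is given by ∂[p,q] = [q] − [p]. For instance
  ∂[0,5] = [5] − [0].
The 10×30 boundary matrix has rank 9 and Smith normal form diag(1,1,1,1,1,1,1,1,1).

Boundary ∂_2: C_2 → C_1 sends each 2-simplex [p,q,r] to [q,r] − [p,r] + [p,q]. For instance
  ∂[5,7,8] = [7,8] − [5,8] + [5,7],
  ∂[3,4,6] = [4,6] − [3,6] + [3,4].
This gives a 30×20 integer matrix of rank 20; reducing to Smith normal form yields diagonal entries (1,1,1,1,1,1,1,1,1,1,1,1,1,1,1,1,1,1,1,2).

From H_k ≅ ker(∂_k) / im(∂_{k+1}) we obtain:

  H_0: rank C_0 − rank ∂_1 = 10 − 9 = 1, and the invariant factors of ∂_1 are all 1, so H_0 = Z.
  H_1: rank ker ∂_1 − rank ∂_2 = (30 − 9) − 20 = 1, and ∂_2 has invariant factor 2 > 1, so H_1 = Z ⊕ Z/2.
  H_2: rank ker ∂_2 − rank ∂_3 = (20 − 20) − 0 = 0, and there is no ∂_3, so H_2 = 0.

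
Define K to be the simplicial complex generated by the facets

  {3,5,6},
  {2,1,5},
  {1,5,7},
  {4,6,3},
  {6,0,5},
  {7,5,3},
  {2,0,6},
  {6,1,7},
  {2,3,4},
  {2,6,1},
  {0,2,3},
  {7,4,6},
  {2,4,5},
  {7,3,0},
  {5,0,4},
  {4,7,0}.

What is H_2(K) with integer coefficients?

H_2 = Z.

We work with the vertex ordering 0 < 1 < 2 < 3 < 4 < 5 < 6 < 7. The simplices of K, each written with vertices in increasing order, are:

  0-simplices (8): [0], [1], [2], [3], [4], [5], [6], [7]
  1-simplices (24): (24 of them)
  2-simplices (16): [0,2,3], [0,2,6], [0,3,7], [0,4,5], [0,4,7], [0,5,6], [1,2,5], [1,2,6], [1,5,7], [1,6,7], [2,3,4], [2,4,5], [3,4,6], [3,5,6], [3,5,7], [4,6,7]

giving chain groups C_0 ≅ Z^8, C_1 ≅ Z^24, C_2 ≅ Z^16.

Boundary ∂_1: C_1 → C_0 sends each edge [p,q] (with p < q) to q − p. For instance
  ∂[5,7] = [7] − [5].
The 8×24 boundary matrix has rank 7 and Smith normal form diag(1,1,1,1,1,1,1).

∂_2: C_2 → C_1 maps a triangle to the signed sum of its edges. For instance
  ∂[0,5,6] = [5,6] − [0,6] + [0,5],
  ∂[2,3,4] = [3,4] − [2,4] + [2,3].
This gives a 24×16 integer matrix of rank 15; reducing to Smith normal form yields diagonal entries (1,1,1,1,1,1,1,1,1,1,1,1,1,1,1).

Reading off H_k = ker ∂_k / im ∂_{k+1}:

  H_2: rank ker ∂_2 − rank ∂_3 = (16 − 15) − 0 = 1, and there is no ∂_3, so H_2 = Z.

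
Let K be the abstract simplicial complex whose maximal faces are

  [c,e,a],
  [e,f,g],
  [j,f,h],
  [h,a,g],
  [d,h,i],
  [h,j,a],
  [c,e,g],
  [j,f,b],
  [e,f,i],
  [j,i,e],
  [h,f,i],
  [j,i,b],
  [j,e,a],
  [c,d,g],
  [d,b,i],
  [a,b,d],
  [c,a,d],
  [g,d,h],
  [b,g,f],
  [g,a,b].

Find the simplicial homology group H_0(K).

Take the total order a < b < c < d < e < f < g < h < i < j on the vertex set. Then K (dimension 2) consists of the simplices:

  0-simplices (10): a, b, c, d, e, f, g, h, i, j
  1-simplices (30): ab, ac, ad, ae, ag, ah, aj, bd, bf, bg, bi, bj, cd, ce, cg, dg, dh, di, ef, eg, ei, ej, fg, fh, fi, fj, gh, hi, hj, ij
  2-simplices (20): abd, abg, acd, ace, aej, agh, ahj, bdi, bfg, bfj, bij, cdg, ceg, dgh, dhi, efg, efi, eij, fhi, fhj

Hence C_0 ≅ Z^10, C_1 ≅ Z^30, C_2 ≅ Z^20.

The boundary map ∂_1: C_1 → C_0 maps an edge to its endpoints' difference, ∂[p,q] = q − p. For instance
  ∂cd = d − c.
This gives a 10×30 integer matrix of rank 9; reducing to Smith normal form yields diagonal entries (1,1,1,1,1,1,1,1,1).

Boundary ∂_2: C_2 → C_1 sends each 2-simplex [p,q,r] to [q,r] − [p,r] + [p,q]. For instance
  ∂efi = fi − ei + ef,
  ∂dhi = hi − di + dh.
The resulting 30×20 matrix has rank 20, and its Smith normal form has invariant factors (1,1,1,1,1,1,1,1,1,1,1,1,1,1,1,1,1,1,1,2).

Now H_k = ker ∂_k / im ∂_{k+1}, so:

  H_0: rank C_0 − rank ∂_1 = 10 − 9 = 1, and the invariant factors of ∂_1 are all 1, so H_0 ≅ Z.

H_0 = Z.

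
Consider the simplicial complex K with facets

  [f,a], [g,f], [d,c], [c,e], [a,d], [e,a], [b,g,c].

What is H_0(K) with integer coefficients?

Fix the vertex order a < b < c < d < e < f < g and write every simplex with vertices in increasing order. Then dim K = 2 and the simplices of K are:

  0-simplices (7): a, b, c, d, e, f, g
  1-simplices (9): ad, ae, af, bc, bg, cd, ce, cg, fg
  2-simplices (1): bcg

giving chain groups C_0 ≅ Z^7, C_1 ≅ Z^9, C_2 ≅ Z^1.

∂_1: C_1 → C_0 maps an edge to its endpoints' difference, ∂[p,q] = q − p. For instance
  ∂fg = g − f.
This gives a 7×9 integer matrix of rank 6; reducing to Smith normal form yields diagonal entries (1,1,1,1,1,1).

∂_2: C_2 → C_1 sends each 2-simplex [p,q,r] to [q,r] − [p,r] + [p,q]. For instance
  ∂bcg = cg − bg + bc.
The 9×1 boundary matrix has rank 1 and Smith normal form diag(1).

Reading off H_k = ker ∂_k / im ∂_{k+1}:

  H_0: rank C_0 − rank ∂_1 = 7 − 6 = 1, and the invariant factors of ∂_1 are all 1, so H_0 = Z.

H_0 = Z.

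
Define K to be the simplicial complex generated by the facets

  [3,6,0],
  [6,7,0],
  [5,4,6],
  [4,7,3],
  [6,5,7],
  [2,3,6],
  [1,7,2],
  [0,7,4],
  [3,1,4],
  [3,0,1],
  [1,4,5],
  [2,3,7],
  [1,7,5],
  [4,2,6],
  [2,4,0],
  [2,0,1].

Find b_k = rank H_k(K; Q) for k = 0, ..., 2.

K has 8 vertices, 24 edges, 16 triangles.
rank ∂_0 = 0, rank ∂_1 = 7 ⇒ b_0 = 8 − 0 − 7 = 1; all invariant factors of ∂_1 are 1 so no torsion. So H_0 ≅ Z.
rank ∂_1 = 7, rank ∂_2 = 15 ⇒ b_1 = 24 − 7 − 15 = 2; all invariant factors of ∂_2 are 1 so no torsion. So H_1 ≅ Z^2.
rank ∂_2 = 15, rank ∂_3 = 0 ⇒ b_2 = 16 − 15 − 0 = 1. So H_2 ≅ Z.

b_0 = 1, b_1 = 2, b_2 = 1.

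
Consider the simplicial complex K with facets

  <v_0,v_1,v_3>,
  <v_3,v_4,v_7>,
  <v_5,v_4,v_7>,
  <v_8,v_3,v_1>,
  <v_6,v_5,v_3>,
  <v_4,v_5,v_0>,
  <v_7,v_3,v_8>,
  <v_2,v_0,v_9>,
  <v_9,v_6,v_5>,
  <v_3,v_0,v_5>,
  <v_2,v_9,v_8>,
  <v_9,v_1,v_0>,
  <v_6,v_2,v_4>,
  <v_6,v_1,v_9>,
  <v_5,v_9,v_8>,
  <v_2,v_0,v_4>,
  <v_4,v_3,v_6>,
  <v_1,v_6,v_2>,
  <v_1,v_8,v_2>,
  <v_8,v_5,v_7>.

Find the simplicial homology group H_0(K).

K has 10 vertices, 30 edges, 20 triangles.
rank ∂_0 = 0, rank ∂_1 = 9 ⇒ b_0 = 10 − 0 − 9 = 1; all invariant factors of ∂_1 are 1 so no torsion. So H_0 = Z.

H_0 = Z.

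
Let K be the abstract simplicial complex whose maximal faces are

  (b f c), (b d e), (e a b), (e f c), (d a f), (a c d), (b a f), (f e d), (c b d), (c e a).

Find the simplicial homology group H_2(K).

H_2 ≅ 0.

Take the total order a < b < c < d < e < f on the vertex set. Then K (dimension 2) consists of the simplices:

  0-simplices (6): a, b, c, d, e, f
  1-simplices (15): ab, ac, ad, ae, af, bc, bd, be, bf, cd, ce, cf, de, df, ef
  2-simplices (10): abe, abf, acd, ace, adf, bcd, bcf, bde, cef, def

so the chain groups are C_0 ≅ Z^6, C_1 ≅ Z^15, C_2 ≅ Z^10.

∂_1: C_1 → C_0 sends each edge [p,q] (with p < q) to q − p.
The resulting 6×15 matrix has rank 5, and its Smith normal form has invariant factors (1,1,1,1,1).

The boundary map ∂_2: C_2 → C_1 maps a triangle to the signed sum of its edges. For instance
  ∂abf = bf − af + ab,
  ∂cef = ef − cf + ce.
The resulting 15×10 matrix has rank 10, and its Smith normal form has invariant factors (1,1,1,1,1,1,1,1,1,2).

Now H_k = ker ∂_k / im ∂_{k+1}, so:

  H_2: rank ker ∂_2 − rank ∂_3 = (10 − 10) − 0 = 0, and there is no ∂_3, so H_2 ≅ 0.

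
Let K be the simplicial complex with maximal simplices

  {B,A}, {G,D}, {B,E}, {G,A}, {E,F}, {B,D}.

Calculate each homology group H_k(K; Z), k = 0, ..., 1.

H_0 ≅ Z,  H_1 ≅ Z.

Fix the vertex order A < B < D < E < F < G and write every simplex with vertices in increasing order. Then dim K = 1 and the simplices of K are:

  0-simplices (6): A, B, D, E, F, G
  1-simplices (6): AB, AG, BD, BE, DG, EF

so the chain groups are C_0 ≅ Z^6, C_1 ≅ Z^6.

∂_1: C_1 → C_0 is given by ∂[p,q] = [q] − [p]. For instance
  ∂BE = E − B.
The resulting 6×6 matrix has rank 5, and its Smith normal form has invariant factors (1,1,1,1,1).

Computing H_k = (kernel of ∂_k) / (image of ∂_{k+1}):

  H_0: rank C_0 − rank ∂_1 = 6 − 5 = 1, and the invariant factors of ∂_1 are all 1, so H_0 = Z.
  H_1: rank ker ∂_1 − rank ∂_2 = (6 − 5) − 0 = 1, and there is no ∂_2, so H_1 = Z.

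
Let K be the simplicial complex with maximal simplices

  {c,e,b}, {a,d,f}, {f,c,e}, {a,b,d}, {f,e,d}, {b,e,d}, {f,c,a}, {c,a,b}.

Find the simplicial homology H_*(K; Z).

H_0 = Z,  H_1 = 0,  H_2 = Z.

We work with the vertex ordering a < b < c < d < e < f. The simplices of K, each written with vertices in increasing order, are:

  0-simplices (6): a, b, c, d, e, f
  1-simplices (12): ab, ac, ad, af, bc, bd, be, ce, cf, de, df, ef
  2-simplices (8): abc, abd, acf, adf, bce, bde, cef, def

giving chain groups C_0 ≅ Z^6, C_1 ≅ Z^12, C_2 ≅ Z^8.

The boundary map ∂_1: C_1 → C_0 sends each edge [p,q] (with p < q) to q − p. For instance
  ∂ac = c − a.
The resulting 6×12 matrix has rank 5, and its Smith normal form has invariant factors (1,1,1,1,1).

The boundary map ∂_2: C_2 → C_1 acts by ∂[p,q,r] = [q,r] − [p,r] + [p,q]. For instance
  ∂acf = cf − af + ac,
  ∂cef = ef − cf + ce.
The 12×8 boundary matrix has rank 7 and Smith normal form diag(1,1,1,1,1,1,1).

Reading off H_k = ker ∂_k / im ∂_{k+1}:

  H_0: rank C_0 − rank ∂_1 = 6 − 5 = 1, and the invariant factors of ∂_1 are all 1, so H_0 ≅ Z.
  H_1: rank ker ∂_1 − rank ∂_2 = (12 − 5) − 7 = 0, and the invariant factors of ∂_2 are all 1, so H_1 ≅ 0.
  H_2: rank ker ∂_2 − rank ∂_3 = (8 − 7) − 0 = 1, and there is no ∂_3, so H_2 ≅ Z.

As a check, the Euler characteristic is 6 − 12 + 8 = 2, which agrees with 1 − 0 + 1 = 2.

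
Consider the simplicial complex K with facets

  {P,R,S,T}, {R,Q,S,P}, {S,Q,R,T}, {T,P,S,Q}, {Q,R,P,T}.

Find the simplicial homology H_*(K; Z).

H_0 = Z,  H_1 = 0,  H_2 = 0,  H_3 = Z.

Order the vertices as P < Q < R < S < T. Listing each simplex with vertices in this order, K has dimension 3 with simplices:

  0-simplices (5): P, Q, R, S, T
  1-simplices (10): PQ, PR, PS, PT, QR, QS, QT, RS, RT, ST
  2-simplices (10): PQR, PQS, PQT, PRS, PRT, PST, QRS, QRT, QST, RST
  3-simplices (5): PQRS, PQRT, PQST, PRST, QRST

Hence C_0 ≅ Z^5, C_1 ≅ Z^10, C_2 ≅ Z^10, C_3 ≅ Z^5.

Boundary ∂_1: C_1 → C_0 is given by ∂[p,q] = [q] − [p].
As a 5×10 matrix over Z this has rank 4, with invariant factors (1,1,1,1).

Boundary ∂_2: C_2 → C_1 acts by ∂[p,q,r] = [q,r] − [p,r] + [p,q]. For instance
  ∂PRS = RS − PS + PR,
  ∂QRT = RT − QT + QR.
This gives a 10×10 integer matrix of rank 6; reducing to Smith normal form yields diagonal entries (1,1,1,1,1,1).

The boundary map ∂_3: C_3 → C_2 sends each 3-simplex σ to the alternating sum Σ_i (−1)^i (σ with its i-th vertex removed). For instance
  ∂PRST = RST − PST + PRT − PRS,
  ∂PQRS = QRS − PRS + PQS − PQR.
The resulting 10×5 matrix has rank 4, and its Smith normal form has invariant factors (1,1,1,1).

Computing H_k = (kernel of ∂_k) / (image of ∂_{k+1}):

  H_0: rank C_0 − rank ∂_1 = 5 − 4 = 1, and the invariant factors of ∂_1 are all 1, so H_0 = Z.
  H_1: rank ker ∂_1 − rank ∂_2 = (10 − 4) − 6 = 0, and the invariant factors of ∂_2 are all 1, so H_1 = 0.
  H_2: rank ker ∂_2 − rank ∂_3 = (10 − 6) − 4 = 0, and the invariant factors of ∂_3 are all 1, so H_2 = 0.
  H_3: rank ker ∂_3 − rank ∂_4 = (5 − 4) − 0 = 1, and there is no ∂_4, so H_3 = Z.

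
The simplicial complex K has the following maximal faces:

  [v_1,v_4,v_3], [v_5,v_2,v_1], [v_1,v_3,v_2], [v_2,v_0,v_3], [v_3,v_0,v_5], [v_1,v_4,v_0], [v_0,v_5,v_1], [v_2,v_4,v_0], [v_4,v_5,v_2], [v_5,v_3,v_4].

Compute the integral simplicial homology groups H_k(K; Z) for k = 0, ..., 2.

Order the vertices as v_0 < v_1 < v_2 < v_3 < v_4 < v_5. Listing each simplex with vertices in this order, K has dimension 2 with simplices:

  0-simplices (6): [v_0], [v_1], [v_2], [v_3], [v_4], [v_5]
  1-simplices (15): (15 of them)
  2-simplices (10): [v_0,v_1,v_4], [v_0,v_1,v_5], [v_0,v_2,v_3], [v_0,v_2,v_4], [v_0,v_3,v_5], [v_1,v_2,v_3], [v_1,v_2,v_5], [v_1,v_3,v_4], [v_2,v_4,v_5], [v_3,v_4,v_5]

giving chain groups C_0 ≅ Z^6, C_1 ≅ Z^15, C_2 ≅ Z^10.

Boundary ∂_1: C_1 → C_0 maps an edge to its endpoints' difference, ∂[p,q] = q − p.
This gives a 6×15 integer matrix of rank 5; reducing to Smith normal form yields diagonal entries (1,1,1,1,1).

Boundary ∂_2: C_2 → C_1 maps a triangle to the signed sum of its edges. For instance
  ∂[v_1,v_3,v_4] = [v_3,v_4] − [v_1,v_4] + [v_1,v_3],
  ∂[v_3,v_4,v_5] = [v_4,v_5] − [v_3,v_5] + [v_3,v_4].
As a 15×10 matrix over Z this has rank 10, with invariant factors (1,1,1,1,1,1,1,1,1,2).

Now H_k = ker ∂_k / im ∂_{k+1}, so:

  H_0: rank C_0 − rank ∂_1 = 6 − 5 = 1, and the invariant factors of ∂_1 are all 1, so H_0 ≅ Z.
  H_1: rank ker ∂_1 − rank ∂_2 = (15 − 5) − 10 = 0, and ∂_2 has invariant factor 2 > 1, so H_1 ≅ Z/2Z.
  H_2: rank ker ∂_2 − rank ∂_3 = (10 − 10) − 0 = 0, and there is no ∂_3, so H_2 ≅ 0.

H_0 = Z,  H_1 = Z/2Z,  H_2 = 0.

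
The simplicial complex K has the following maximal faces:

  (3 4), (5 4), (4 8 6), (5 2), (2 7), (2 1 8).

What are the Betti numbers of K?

Order the vertices as 1 < 2 < 3 < 4 < 5 < 6 < 7 < 8. Listing each simplex with vertices in this order, K has dimension 2 with simplices:

  0-simplices (8): [1], [2], [3], [4], [5], [6], [7], [8]
  1-simplices (10): [1,2], [1,8], [2,5], [2,7], [2,8], [3,4], [4,5], [4,6], [4,8], [6,8]
  2-simplices (2): [1,2,8], [4,6,8]

Hence C_0 ≅ Z^8, C_1 ≅ Z^10, C_2 ≅ Z^2.

The boundary map ∂_1: C_1 → C_0 maps an edge to its endpoints' difference, ∂[p,q] = q − p.
The resulting 8×10 matrix has rank 7, and its Smith normal form has invariant factors (1,1,1,1,1,1,1).

Boundary ∂_2: C_2 → C_1 sends each 2-simplex [p,q,r] to [q,r] − [p,r] + [p,q]. For instance
  ∂[1,2,8] = [2,8] − [1,8] + [1,2],
  ∂[4,6,8] = [6,8] − [4,8] + [4,6].
This gives a 10×2 integer matrix of rank 2; reducing to Smith normal form yields diagonal entries (1,1).

From H_k ≅ ker(∂_k) / im(∂_{k+1}) we obtain:

  H_0: rank C_0 − rank ∂_1 = 8 − 7 = 1, and the invariant factors of ∂_1 are all 1, so H_0 = Z.
  H_1: rank ker ∂_1 − rank ∂_2 = (10 − 7) − 2 = 1, and the invariant factors of ∂_2 are all 1, so H_1 = Z.
  H_2: rank ker ∂_2 − rank ∂_3 = (2 − 2) − 0 = 0, and there is no ∂_3, so H_2 = 0.

Hence the Betti numbers are b_0 = 1, b_1 = 1, b_2 = 0.

b_0 = 1, b_1 = 1, b_2 = 0.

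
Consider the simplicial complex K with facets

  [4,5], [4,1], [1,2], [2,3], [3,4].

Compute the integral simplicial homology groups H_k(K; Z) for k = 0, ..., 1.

H_0 = Z,  H_1 = Z.

K has 5 vertices, 5 edges.
rank ∂_0 = 0, rank ∂_1 = 4 ⇒ b_0 = 5 − 0 − 4 = 1; all invariant factors of ∂_1 are 1 so no torsion. So H_0 = Z.
rank ∂_1 = 4, rank ∂_2 = 0 ⇒ b_1 = 5 − 4 − 0 = 1. So H_1 = Z.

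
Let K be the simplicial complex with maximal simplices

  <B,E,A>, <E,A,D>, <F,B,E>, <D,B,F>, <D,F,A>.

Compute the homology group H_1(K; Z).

We work with the vertex ordering A < B < D < E < F. The simplices of K, each written with vertices in increasing order, are:

  0-simplices (5): A, B, D, E, F
  1-simplices (10): AB, AD, AE, AF, BD, BE, BF, DE, DF, EF
  2-simplices (5): ABE, ADE, ADF, BDF, BEF

Hence C_0 ≅ Z^5, C_1 ≅ Z^10, C_2 ≅ Z^5.

Boundary ∂_1: C_1 → C_0 maps an edge to its endpoints' difference, ∂[p,q] = q − p. For instance
  ∂EF = F − E.
The resulting 5×10 matrix has rank 4, and its Smith normal form has invariant factors (1,1,1,1).

The boundary map ∂_2: C_2 → C_1 maps a triangle to the signed sum of its edges. For instance
  ∂ADE = DE − AE + AD,
  ∂BDF = DF − BF + BD.
This gives a 10×5 integer matrix of rank 5; reducing to Smith normal form yields diagonal entries (1,1,1,1,1).

From H_k ≅ ker(∂_k) / im(∂_{k+1}) we obtain:

  H_1: rank ker ∂_1 − rank ∂_2 = (10 − 4) − 5 = 1, and the invariant factors of ∂_2 are all 1, so H_1 ≅ Z.

H_1 ≅ Z.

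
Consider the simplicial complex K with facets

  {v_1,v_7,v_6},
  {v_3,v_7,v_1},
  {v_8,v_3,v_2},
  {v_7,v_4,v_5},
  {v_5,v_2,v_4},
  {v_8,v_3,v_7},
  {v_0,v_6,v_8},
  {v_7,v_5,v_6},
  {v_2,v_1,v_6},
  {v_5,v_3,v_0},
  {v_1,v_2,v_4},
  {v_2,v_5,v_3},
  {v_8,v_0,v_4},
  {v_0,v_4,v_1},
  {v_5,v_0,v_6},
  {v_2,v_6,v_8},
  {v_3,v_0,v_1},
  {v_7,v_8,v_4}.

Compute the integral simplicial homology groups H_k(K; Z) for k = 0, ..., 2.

K has 9 vertices, 27 edges, 18 triangles.
rank ∂_0 = 0, rank ∂_1 = 8 ⇒ b_0 = 9 − 0 − 8 = 1; all invariant factors of ∂_1 are 1 so no torsion. So H_0 ≅ Z.
rank ∂_1 = 8, rank ∂_2 = 17 ⇒ b_1 = 27 − 8 − 17 = 2; all invariant factors of ∂_2 are 1 so no torsion. So H_1 ≅ Z^2.
rank ∂_2 = 17, rank ∂_3 = 0 ⇒ b_2 = 18 − 17 − 0 = 1. So H_2 ≅ Z.

H_0 = Z,  H_1 = Z^2,  H_2 = Z.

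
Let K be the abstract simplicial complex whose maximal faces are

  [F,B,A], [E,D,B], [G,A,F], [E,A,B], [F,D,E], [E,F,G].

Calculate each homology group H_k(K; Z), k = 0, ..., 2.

Take the total order A < B < D < E < F < G on the vertex set. Then K (dimension 2) consists of the simplices:

  0-simplices (6): A, B, D, E, F, G
  1-simplices (12): AB, AE, AF, AG, BD, BE, BF, DE, DF, EF, EG, FG
  2-simplices (6): ABE, ABF, AFG, BDE, DEF, EFG

giving chain groups C_0 ≅ Z^6, C_1 ≅ Z^12, C_2 ≅ Z^6.

The boundary map ∂_1: C_1 → C_0 sends each edge [p,q] (with p < q) to q − p. For instance
  ∂AE = E − A.
As a 6×12 matrix over Z this has rank 5, with invariant factors (1,1,1,1,1).

The boundary map ∂_2: C_2 → C_1 maps a triangle to the signed sum of its edges. For instance
  ∂EFG = FG − EG + EF,
  ∂ABF = BF − AF + AB.
The resulting 12×6 matrix has rank 6, and its Smith normal form has invariant factors (1,1,1,1,1,1).

Reading off H_k = ker ∂_k / im ∂_{k+1}:

  H_0: rank C_0 − rank ∂_1 = 6 − 5 = 1, and the invariant factors of ∂_1 are all 1, so H_0 = Z.
  H_1: rank ker ∂_1 − rank ∂_2 = (12 − 5) − 6 = 1, and the invariant factors of ∂_2 are all 1, so H_1 = Z.
  H_2: rank ker ∂_2 − rank ∂_3 = (6 − 6) − 0 = 0, and there is no ∂_3, so H_2 = 0.

(K is a triangulation of the cylinder S^1 x I.)

H_0 ≅ Z,  H_1 ≅ Z,  H_2 = 0.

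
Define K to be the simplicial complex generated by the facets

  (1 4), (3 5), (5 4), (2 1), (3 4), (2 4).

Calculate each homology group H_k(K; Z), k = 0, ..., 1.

Fix the vertex order 1 < 2 < 3 < 4 < 5 and write every simplex with vertices in increasing order. Then dim K = 1 and the simplices of K are:

  0-simplices (5): [1], [2], [3], [4], [5]
  1-simplices (6): [1,2], [1,4], [2,4], [3,4], [3,5], [4,5]

so the chain groups are C_0 ≅ Z^5, C_1 ≅ Z^6.

Boundary ∂_1: C_1 → C_0 is given by ∂[p,q] = [q] − [p]. For instance
  ∂[1,2] = [2] − [1].
The resulting 5×6 matrix has rank 4, and its Smith normal form has invariant factors (1,1,1,1).

From H_k ≅ ker(∂_k) / im(∂_{k+1}) we obtain:

  H_0: rank C_0 − rank ∂_1 = 5 − 4 = 1, and the invariant factors of ∂_1 are all 1, so H_0 ≅ Z.
  H_1: rank ker ∂_1 − rank ∂_2 = (6 − 4) − 0 = 2, and there is no ∂_2, so H_1 ≅ Z^2.

H_0 = Z,  H_1 = Z^2.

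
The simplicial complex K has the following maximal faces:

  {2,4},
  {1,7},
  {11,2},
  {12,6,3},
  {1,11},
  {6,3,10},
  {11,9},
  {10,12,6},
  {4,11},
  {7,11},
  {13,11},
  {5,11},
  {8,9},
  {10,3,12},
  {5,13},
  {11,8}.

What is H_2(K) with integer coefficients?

H_2 = Z.

Take the total order 1 < 2 < 3 < 4 < 5 < 6 < 7 < 8 < 9 < 10 < 11 < 12 < 13 on the vertex set. Then K (dimension 2) consists of the simplices:

  0-simplices (13): [1], [2], [3], [4], [5], [6], [7], [8], [9], [10], [11], [12], [13]
  1-simplices (18): [1,7], [1,11], [2,4], [2,11], [3,6], [3,10], [3,12], [4,11], [5,11], [5,13], [6,10], [6,12], [7,11], [8,9], [8,11], [9,11], [10,12], [11,13]
  2-simplices (4): [3,6,10], [3,6,12], [3,10,12], [6,10,12]

Hence C_0 ≅ Z^13, C_1 ≅ Z^18, C_2 ≅ Z^4.

∂_1: C_1 → C_0 sends each edge [p,q] (with p < q) to q − p.
The resulting 13×18 matrix has rank 11, and its Smith normal form has invariant factors (1,1,1,1,1,1,1,1,1,1,1).

The boundary map ∂_2: C_2 → C_1 maps a triangle to the signed sum of its edges. For instance
  ∂[3,6,12] = [6,12] − [3,12] + [3,6],
  ∂[3,6,10] = [6,10] − [3,10] + [3,6].
The resulting 18×4 matrix has rank 3, and its Smith normal form has invariant factors (1,1,1).

Reading off H_k = ker ∂_k / im ∂_{k+1}:

  H_2: rank ker ∂_2 − rank ∂_3 = (4 − 3) − 0 = 1, and there is no ∂_3, so H_2 ≅ Z.

(K is a triangulation of the disjoint union of a wedge of 4 circles and the 2-sphere S^2.)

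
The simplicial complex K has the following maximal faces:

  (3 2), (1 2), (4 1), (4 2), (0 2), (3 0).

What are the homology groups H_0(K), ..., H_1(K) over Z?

Fix the vertex order 0 < 1 < 2 < 3 < 4 and write every simplex with vertices in increasing order. Then dim K = 1 and the simplices of K are:

  0-simplices (5): [0], [1], [2], [3], [4]
  1-simplices (6): [0,2], [0,3], [1,2], [1,4], [2,3], [2,4]

giving chain groups C_0 ≅ Z^5, C_1 ≅ Z^6.

∂_1: C_1 → C_0 maps an edge to its endpoints' difference, ∂[p,q] = q − p. For instance
  ∂[1,2] = [2] − [1].
The resulting 5×6 matrix has rank 4, and its Smith normal form has invariant factors (1,1,1,1).

Now H_k = ker ∂_k / im ∂_{k+1}, so:

  H_0: rank C_0 − rank ∂_1 = 5 − 4 = 1, and the invariant factors of ∂_1 are all 1, so H_0 = Z.
  H_1: rank ker ∂_1 − rank ∂_2 = (6 − 4) − 0 = 2, and there is no ∂_2, so H_1 = Z^2.

H_0 ≅ Z,  H_1 ≅ Z^2.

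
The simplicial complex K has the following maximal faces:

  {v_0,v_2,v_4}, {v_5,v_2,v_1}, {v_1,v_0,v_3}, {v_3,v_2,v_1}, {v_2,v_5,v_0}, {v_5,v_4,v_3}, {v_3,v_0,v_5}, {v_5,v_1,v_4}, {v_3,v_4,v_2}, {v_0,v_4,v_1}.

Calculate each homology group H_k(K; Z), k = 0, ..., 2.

H_0 ≅ Z,  H_1 ≅ Z/2,  H_2 = 0.

We work with the vertex ordering v_0 < v_1 < v_2 < v_3 < v_4 < v_5. The simplices of K, each written with vertices in increasing order, are:

  0-simplices (6): [v_0], [v_1], [v_2], [v_3], [v_4], [v_5]
  1-simplices (15): (15 of them)
  2-simplices (10): [v_0,v_1,v_3], [v_0,v_1,v_4], [v_0,v_2,v_4], [v_0,v_2,v_5], [v_0,v_3,v_5], [v_1,v_2,v_3], [v_1,v_2,v_5], [v_1,v_4,v_5], [v_2,v_3,v_4], [v_3,v_4,v_5]

so the chain groups are C_0 ≅ Z^6, C_1 ≅ Z^15, C_2 ≅ Z^10.

The boundary map ∂_1: C_1 → C_0 maps an edge to its endpoints' difference, ∂[p,q] = q − p.
As a 6×15 matrix over Z this has rank 5, with invariant factors (1,1,1,1,1).

Boundary ∂_2: C_2 → C_1 acts by ∂[p,q,r] = [q,r] − [p,r] + [p,q]. For instance
  ∂[v_2,v_3,v_4] = [v_3,v_4] − [v_2,v_4] + [v_2,v_3],
  ∂[v_1,v_4,v_5] = [v_4,v_5] − [v_1,v_5] + [v_1,v_4].
This gives a 15×10 integer matrix of rank 10; reducing to Smith normal form yields diagonal entries (1,1,1,1,1,1,1,1,1,2).

Reading off H_k = ker ∂_k / im ∂_{k+1}:

  H_0: rank C_0 − rank ∂_1 = 6 − 5 = 1, and the invariant factors of ∂_1 are all 1, so H_0 ≅ Z.
  H_1: rank ker ∂_1 − rank ∂_2 = (15 − 5) − 10 = 0, and ∂_2 has invariant factor 2 > 1, so H_1 ≅ Z/2.
  H_2: rank ker ∂_2 − rank ∂_3 = (10 − 10) − 0 = 0, and there is no ∂_3, so H_2 ≅ 0.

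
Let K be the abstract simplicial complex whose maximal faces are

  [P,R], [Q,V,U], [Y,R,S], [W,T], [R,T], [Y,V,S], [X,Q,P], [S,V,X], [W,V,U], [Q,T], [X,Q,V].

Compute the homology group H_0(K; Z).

H_0 ≅ Z.

Order the vertices as P < Q < R < S < T < U < V < W < X < Y. Listing each simplex with vertices in this order, K has dimension 2 with simplices:

  0-simplices (10): P, Q, R, S, T, U, V, W, X, Y
  1-simplices (19): PQ, PR, PX, QT, QU, QV, QX, RS, RT, RY, SV, SX, SY, TW, UV, UW, VW, VX, VY
  2-simplices (7): PQX, QUV, QVX, RSY, SVX, SVY, UVW

Hence C_0 ≅ Z^10, C_1 ≅ Z^19, C_2 ≅ Z^7.

The boundary map ∂_1: C_1 → C_0 is given by ∂[p,q] = [q] − [p]. For instance
  ∂VW = W − V.
The 10×19 boundary matrix has rank 9 and Smith normal form diag(1,1,1,1,1,1,1,1,1).

Boundary ∂_2: C_2 → C_1 acts by ∂[p,q,r] = [q,r] − [p,r] + [p,q]. For instance
  ∂PQX = QX − PX + PQ,
  ∂QUV = UV − QV + QU.
This gives a 19×7 integer matrix of rank 7; reducing to Smith normal form yields diagonal entries (1,1,1,1,1,1,1).

Computing H_k = (kernel of ∂_k) / (image of ∂_{k+1}):

  H_0: rank C_0 − rank ∂_1 = 10 − 9 = 1, and the invariant factors of ∂_1 are all 1, so H_0 ≅ Z.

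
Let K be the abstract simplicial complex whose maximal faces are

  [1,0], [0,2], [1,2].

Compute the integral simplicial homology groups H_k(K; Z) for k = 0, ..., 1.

H_0 = Z,  H_1 = Z.

We work with the vertex ordering 0 < 1 < 2. The simplices of K, each written with vertices in increasing order, are:

  0-simplices (3): [0], [1], [2]
  1-simplices (3): [0,1], [0,2], [1,2]

Hence C_0 ≅ Z^3, C_1 ≅ Z^3.

Boundary ∂_1: C_1 → C_0 maps an edge to its endpoints' difference, ∂[p,q] = q − p.
This gives a 3×3 integer matrix of rank 2; reducing to Smith normal form yields diagonal entries (1,1).

Reading off H_k = ker ∂_k / im ∂_{k+1}:

  H_0: rank C_0 − rank ∂_1 = 3 − 2 = 1, and the invariant factors of ∂_1 are all 1, so H_0 = Z.
  H_1: rank ker ∂_1 − rank ∂_2 = (3 − 2) − 0 = 1, and there is no ∂_2, so H_1 = Z.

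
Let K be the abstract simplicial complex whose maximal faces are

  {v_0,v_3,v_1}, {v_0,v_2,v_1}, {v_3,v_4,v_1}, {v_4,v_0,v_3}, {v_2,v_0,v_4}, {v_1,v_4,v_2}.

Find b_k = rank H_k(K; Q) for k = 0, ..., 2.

b_0 = 1, b_1 = 0, b_2 = 1.

Order the vertices as v_0 < v_1 < v_2 < v_3 < v_4. Listing each simplex with vertices in this order, K has dimension 2 with simplices:

  0-simplices (5): [v_0], [v_1], [v_2], [v_3], [v_4]
  1-simplices (9): [v_0,v_1], [v_0,v_2], [v_0,v_3], [v_0,v_4], [v_1,v_2], [v_1,v_3], [v_1,v_4], [v_2,v_4], [v_3,v_4]
  2-simplices (6): [v_0,v_1,v_2], [v_0,v_1,v_3], [v_0,v_2,v_4], [v_0,v_3,v_4], [v_1,v_2,v_4], [v_1,v_3,v_4]

giving chain groups C_0 ≅ Z^5, C_1 ≅ Z^9, C_2 ≅ Z^6.

The boundary map ∂_1: C_1 → C_0 is given by ∂[p,q] = [q] − [p].
This gives a 5×9 integer matrix of rank 4; reducing to Smith normal form yields diagonal entries (1,1,1,1).

∂_2: C_2 → C_1 sends each 2-simplex [p,q,r] to [q,r] − [p,r] + [p,q]. For instance
  ∂[v_0,v_1,v_3] = [v_1,v_3] − [v_0,v_3] + [v_0,v_1],
  ∂[v_0,v_3,v_4] = [v_3,v_4] − [v_0,v_4] + [v_0,v_3].
The 9×6 boundary matrix has rank 5 and Smith normal form diag(1,1,1,1,1).

Reading off H_k = ker ∂_k / im ∂_{k+1}:

  H_0: rank C_0 − rank ∂_1 = 5 − 4 = 1, and the invariant factors of ∂_1 are all 1, so H_0 = Z.
  H_1: rank ker ∂_1 − rank ∂_2 = (9 − 4) − 5 = 0, and the invariant factors of ∂_2 are all 1, so H_1 = 0.
  H_2: rank ker ∂_2 − rank ∂_3 = (6 − 5) − 0 = 1, and there is no ∂_3, so H_2 = Z.

(K is a triangulation of the 2-sphere S^2.)

Hence the Betti numbers are b_0 = 1, b_1 = 0, b_2 = 1.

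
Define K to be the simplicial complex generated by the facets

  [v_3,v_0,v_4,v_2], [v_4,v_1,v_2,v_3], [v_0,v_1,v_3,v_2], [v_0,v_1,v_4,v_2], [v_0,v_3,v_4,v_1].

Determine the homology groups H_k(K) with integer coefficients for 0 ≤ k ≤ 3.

K has 5 vertices, 10 edges, 10 triangles, 5 3-simplices.
rank ∂_0 = 0, rank ∂_1 = 4 ⇒ b_0 = 5 − 0 − 4 = 1; all invariant factors of ∂_1 are 1 so no torsion. So H_0 = Z.
rank ∂_1 = 4, rank ∂_2 = 6 ⇒ b_1 = 10 − 4 − 6 = 0; all invariant factors of ∂_2 are 1 so no torsion. So H_1 = 0.
rank ∂_2 = 6, rank ∂_3 = 4 ⇒ b_2 = 10 − 6 − 4 = 0; all invariant factors of ∂_3 are 1 so no torsion. So H_2 = 0.
rank ∂_3 = 4, rank ∂_4 = 0 ⇒ b_3 = 5 − 4 − 0 = 1. So H_3 = Z.

H_0 ≅ Z,  H_1 = 0,  H_2 = 0,  H_3 ≅ Z.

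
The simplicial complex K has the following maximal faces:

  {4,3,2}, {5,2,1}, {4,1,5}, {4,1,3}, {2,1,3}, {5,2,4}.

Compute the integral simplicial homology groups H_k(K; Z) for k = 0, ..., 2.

H_0 = Z,  H_1 = 0,  H_2 = Z.

Order the vertices as 1 < 2 < 3 < 4 < 5. Listing each simplex with vertices in this order, K has dimension 2 with simplices:

  0-simplices (5): [1], [2], [3], [4], [5]
  1-simplices (9): [1,2], [1,3], [1,4], [1,5], [2,3], [2,4], [2,5], [3,4], [4,5]
  2-simplices (6): [1,2,3], [1,2,5], [1,3,4], [1,4,5], [2,3,4], [2,4,5]

giving chain groups C_0 ≅ Z^5, C_1 ≅ Z^9, C_2 ≅ Z^6.

Boundary ∂_1: C_1 → C_0 maps an edge to its endpoints' difference, ∂[p,q] = q − p.
The resulting 5×9 matrix has rank 4, and its Smith normal form has invariant factors (1,1,1,1).

∂_2: C_2 → C_1 maps a triangle to the signed sum of its edges. For instance
  ∂[2,4,5] = [4,5] − [2,5] + [2,4],
  ∂[1,3,4] = [3,4] − [1,4] + [1,3].
The 9×6 boundary matrix has rank 5 and Smith normal form diag(1,1,1,1,1).

Reading off H_k = ker ∂_k / im ∂_{k+1}:

  H_0: rank C_0 − rank ∂_1 = 5 − 4 = 1, and the invariant factors of ∂_1 are all 1, so H_0 ≅ Z.
  H_1: rank ker ∂_1 − rank ∂_2 = (9 − 4) − 5 = 0, and the invariant factors of ∂_2 are all 1, so H_1 ≅ 0.
  H_2: rank ker ∂_2 − rank ∂_3 = (6 − 5) − 0 = 1, and there is no ∂_3, so H_2 ≅ Z.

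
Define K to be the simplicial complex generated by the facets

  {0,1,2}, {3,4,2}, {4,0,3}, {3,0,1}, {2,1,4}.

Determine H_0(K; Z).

Fix the vertex order 0 < 1 < 2 < 3 < 4 and write every simplex with vertices in increasing order. Then dim K = 2 and the simplices of K are:

  0-simplices (5): [0], [1], [2], [3], [4]
  1-simplices (10): [0,1], [0,2], [0,3], [0,4], [1,2], [1,3], [1,4], [2,3], [2,4], [3,4]
  2-simplices (5): [0,1,2], [0,1,3], [0,3,4], [1,2,4], [2,3,4]

giving chain groups C_0 ≅ Z^5, C_1 ≅ Z^10, C_2 ≅ Z^5.

The boundary map ∂_1: C_1 → C_0 is given by ∂[p,q] = [q] − [p].
The 5×10 boundary matrix has rank 4 and Smith normal form diag(1,1,1,1).

Boundary ∂_2: C_2 → C_1 acts by ∂[p,q,r] = [q,r] − [p,r] + [p,q]. For instance
  ∂[0,3,4] = [3,4] − [0,4] + [0,3],
  ∂[2,3,4] = [3,4] − [2,4] + [2,3].
As a 10×5 matrix over Z this has rank 5, with invariant factors (1,1,1,1,1).

From H_k ≅ ker(∂_k) / im(∂_{k+1}) we obtain:

  H_0: rank C_0 − rank ∂_1 = 5 − 4 = 1, and the invariant factors of ∂_1 are all 1, so H_0 = Z.

H_0 = Z.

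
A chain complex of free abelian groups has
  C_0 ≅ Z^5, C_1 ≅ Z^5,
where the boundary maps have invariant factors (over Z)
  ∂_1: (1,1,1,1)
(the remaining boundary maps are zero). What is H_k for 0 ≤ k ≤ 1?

H_0: b_0 = 5 − 0 − 4 = 1; torsion from ∂_1 factors > 1: none. So H_0 ≅ Z.
H_1: b_1 = 5 − 4 − 0 = 1; torsion from ∂_2 factors > 1: none. So H_1 ≅ Z.

H_0 ≅ Z,  H_1 ≅ Z.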